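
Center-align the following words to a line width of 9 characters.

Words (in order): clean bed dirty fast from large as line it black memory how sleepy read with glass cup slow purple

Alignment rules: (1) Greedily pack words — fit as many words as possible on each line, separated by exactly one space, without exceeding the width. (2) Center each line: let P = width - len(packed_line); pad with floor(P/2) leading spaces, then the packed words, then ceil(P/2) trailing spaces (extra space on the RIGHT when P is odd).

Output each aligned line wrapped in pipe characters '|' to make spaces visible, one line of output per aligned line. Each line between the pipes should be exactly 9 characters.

Line 1: ['clean', 'bed'] (min_width=9, slack=0)
Line 2: ['dirty'] (min_width=5, slack=4)
Line 3: ['fast', 'from'] (min_width=9, slack=0)
Line 4: ['large', 'as'] (min_width=8, slack=1)
Line 5: ['line', 'it'] (min_width=7, slack=2)
Line 6: ['black'] (min_width=5, slack=4)
Line 7: ['memory'] (min_width=6, slack=3)
Line 8: ['how'] (min_width=3, slack=6)
Line 9: ['sleepy'] (min_width=6, slack=3)
Line 10: ['read', 'with'] (min_width=9, slack=0)
Line 11: ['glass', 'cup'] (min_width=9, slack=0)
Line 12: ['slow'] (min_width=4, slack=5)
Line 13: ['purple'] (min_width=6, slack=3)

Answer: |clean bed|
|  dirty  |
|fast from|
|large as |
| line it |
|  black  |
| memory  |
|   how   |
| sleepy  |
|read with|
|glass cup|
|  slow   |
| purple  |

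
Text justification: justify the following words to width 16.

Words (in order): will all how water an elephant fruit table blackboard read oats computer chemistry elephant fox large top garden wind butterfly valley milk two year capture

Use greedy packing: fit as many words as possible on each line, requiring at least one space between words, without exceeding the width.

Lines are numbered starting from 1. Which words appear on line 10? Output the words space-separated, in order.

Line 1: ['will', 'all', 'how'] (min_width=12, slack=4)
Line 2: ['water', 'an'] (min_width=8, slack=8)
Line 3: ['elephant', 'fruit'] (min_width=14, slack=2)
Line 4: ['table', 'blackboard'] (min_width=16, slack=0)
Line 5: ['read', 'oats'] (min_width=9, slack=7)
Line 6: ['computer'] (min_width=8, slack=8)
Line 7: ['chemistry'] (min_width=9, slack=7)
Line 8: ['elephant', 'fox'] (min_width=12, slack=4)
Line 9: ['large', 'top', 'garden'] (min_width=16, slack=0)
Line 10: ['wind', 'butterfly'] (min_width=14, slack=2)
Line 11: ['valley', 'milk', 'two'] (min_width=15, slack=1)
Line 12: ['year', 'capture'] (min_width=12, slack=4)

Answer: wind butterfly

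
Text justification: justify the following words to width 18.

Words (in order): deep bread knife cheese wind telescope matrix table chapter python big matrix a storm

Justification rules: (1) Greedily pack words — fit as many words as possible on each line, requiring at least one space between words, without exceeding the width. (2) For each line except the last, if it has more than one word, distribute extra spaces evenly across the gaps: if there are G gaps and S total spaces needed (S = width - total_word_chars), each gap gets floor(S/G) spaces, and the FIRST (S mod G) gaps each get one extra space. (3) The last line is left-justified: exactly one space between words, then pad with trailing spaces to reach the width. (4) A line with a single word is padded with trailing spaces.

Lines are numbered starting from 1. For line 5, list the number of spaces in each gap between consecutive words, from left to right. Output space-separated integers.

Line 1: ['deep', 'bread', 'knife'] (min_width=16, slack=2)
Line 2: ['cheese', 'wind'] (min_width=11, slack=7)
Line 3: ['telescope', 'matrix'] (min_width=16, slack=2)
Line 4: ['table', 'chapter'] (min_width=13, slack=5)
Line 5: ['python', 'big', 'matrix'] (min_width=17, slack=1)
Line 6: ['a', 'storm'] (min_width=7, slack=11)

Answer: 2 1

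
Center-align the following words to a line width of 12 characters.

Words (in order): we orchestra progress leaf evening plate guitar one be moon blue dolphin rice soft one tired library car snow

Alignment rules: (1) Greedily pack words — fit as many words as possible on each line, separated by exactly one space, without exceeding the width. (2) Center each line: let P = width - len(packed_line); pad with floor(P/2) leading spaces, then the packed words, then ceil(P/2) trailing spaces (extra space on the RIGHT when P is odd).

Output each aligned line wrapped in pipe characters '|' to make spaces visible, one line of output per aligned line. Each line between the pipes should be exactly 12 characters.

Line 1: ['we', 'orchestra'] (min_width=12, slack=0)
Line 2: ['progress'] (min_width=8, slack=4)
Line 3: ['leaf', 'evening'] (min_width=12, slack=0)
Line 4: ['plate', 'guitar'] (min_width=12, slack=0)
Line 5: ['one', 'be', 'moon'] (min_width=11, slack=1)
Line 6: ['blue', 'dolphin'] (min_width=12, slack=0)
Line 7: ['rice', 'soft'] (min_width=9, slack=3)
Line 8: ['one', 'tired'] (min_width=9, slack=3)
Line 9: ['library', 'car'] (min_width=11, slack=1)
Line 10: ['snow'] (min_width=4, slack=8)

Answer: |we orchestra|
|  progress  |
|leaf evening|
|plate guitar|
|one be moon |
|blue dolphin|
| rice soft  |
| one tired  |
|library car |
|    snow    |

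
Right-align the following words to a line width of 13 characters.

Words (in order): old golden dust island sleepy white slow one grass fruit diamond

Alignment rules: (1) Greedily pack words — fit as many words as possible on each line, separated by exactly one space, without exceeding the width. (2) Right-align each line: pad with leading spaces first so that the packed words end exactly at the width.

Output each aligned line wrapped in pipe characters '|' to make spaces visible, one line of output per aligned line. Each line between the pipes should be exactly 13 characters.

Line 1: ['old', 'golden'] (min_width=10, slack=3)
Line 2: ['dust', 'island'] (min_width=11, slack=2)
Line 3: ['sleepy', 'white'] (min_width=12, slack=1)
Line 4: ['slow', 'one'] (min_width=8, slack=5)
Line 5: ['grass', 'fruit'] (min_width=11, slack=2)
Line 6: ['diamond'] (min_width=7, slack=6)

Answer: |   old golden|
|  dust island|
| sleepy white|
|     slow one|
|  grass fruit|
|      diamond|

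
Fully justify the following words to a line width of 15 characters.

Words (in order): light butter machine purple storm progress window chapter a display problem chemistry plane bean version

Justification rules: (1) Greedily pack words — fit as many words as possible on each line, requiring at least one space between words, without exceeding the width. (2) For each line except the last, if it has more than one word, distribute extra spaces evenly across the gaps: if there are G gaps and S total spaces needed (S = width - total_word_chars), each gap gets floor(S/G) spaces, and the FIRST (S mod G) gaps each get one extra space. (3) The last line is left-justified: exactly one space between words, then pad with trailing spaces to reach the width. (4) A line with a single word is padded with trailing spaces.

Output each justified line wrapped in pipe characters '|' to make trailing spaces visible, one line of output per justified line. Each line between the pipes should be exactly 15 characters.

Line 1: ['light', 'butter'] (min_width=12, slack=3)
Line 2: ['machine', 'purple'] (min_width=14, slack=1)
Line 3: ['storm', 'progress'] (min_width=14, slack=1)
Line 4: ['window', 'chapter'] (min_width=14, slack=1)
Line 5: ['a', 'display'] (min_width=9, slack=6)
Line 6: ['problem'] (min_width=7, slack=8)
Line 7: ['chemistry', 'plane'] (min_width=15, slack=0)
Line 8: ['bean', 'version'] (min_width=12, slack=3)

Answer: |light    butter|
|machine  purple|
|storm  progress|
|window  chapter|
|a       display|
|problem        |
|chemistry plane|
|bean version   |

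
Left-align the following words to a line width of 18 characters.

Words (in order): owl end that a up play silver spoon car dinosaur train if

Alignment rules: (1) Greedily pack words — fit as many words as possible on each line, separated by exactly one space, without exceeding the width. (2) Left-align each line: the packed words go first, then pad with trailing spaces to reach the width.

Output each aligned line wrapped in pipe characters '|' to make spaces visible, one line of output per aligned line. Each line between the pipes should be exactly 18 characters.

Line 1: ['owl', 'end', 'that', 'a', 'up'] (min_width=17, slack=1)
Line 2: ['play', 'silver', 'spoon'] (min_width=17, slack=1)
Line 3: ['car', 'dinosaur', 'train'] (min_width=18, slack=0)
Line 4: ['if'] (min_width=2, slack=16)

Answer: |owl end that a up |
|play silver spoon |
|car dinosaur train|
|if                |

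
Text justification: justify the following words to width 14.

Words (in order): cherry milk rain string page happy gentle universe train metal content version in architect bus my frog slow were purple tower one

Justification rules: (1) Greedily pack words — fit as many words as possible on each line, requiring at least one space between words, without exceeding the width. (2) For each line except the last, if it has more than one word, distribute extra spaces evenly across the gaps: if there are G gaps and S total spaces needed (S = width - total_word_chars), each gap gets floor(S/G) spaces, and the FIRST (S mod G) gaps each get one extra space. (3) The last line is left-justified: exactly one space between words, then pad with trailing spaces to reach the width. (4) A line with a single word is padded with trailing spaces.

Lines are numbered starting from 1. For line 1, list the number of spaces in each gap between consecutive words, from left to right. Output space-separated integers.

Line 1: ['cherry', 'milk'] (min_width=11, slack=3)
Line 2: ['rain', 'string'] (min_width=11, slack=3)
Line 3: ['page', 'happy'] (min_width=10, slack=4)
Line 4: ['gentle'] (min_width=6, slack=8)
Line 5: ['universe', 'train'] (min_width=14, slack=0)
Line 6: ['metal', 'content'] (min_width=13, slack=1)
Line 7: ['version', 'in'] (min_width=10, slack=4)
Line 8: ['architect', 'bus'] (min_width=13, slack=1)
Line 9: ['my', 'frog', 'slow'] (min_width=12, slack=2)
Line 10: ['were', 'purple'] (min_width=11, slack=3)
Line 11: ['tower', 'one'] (min_width=9, slack=5)

Answer: 4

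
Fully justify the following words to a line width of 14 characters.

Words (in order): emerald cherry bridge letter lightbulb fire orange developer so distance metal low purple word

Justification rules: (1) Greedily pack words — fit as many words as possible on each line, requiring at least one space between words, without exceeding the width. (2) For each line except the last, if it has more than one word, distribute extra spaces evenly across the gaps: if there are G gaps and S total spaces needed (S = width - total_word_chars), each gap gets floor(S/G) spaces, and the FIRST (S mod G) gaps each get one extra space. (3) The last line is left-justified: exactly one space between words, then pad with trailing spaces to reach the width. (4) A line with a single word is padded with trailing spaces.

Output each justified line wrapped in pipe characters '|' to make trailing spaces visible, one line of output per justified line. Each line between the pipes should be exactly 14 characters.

Line 1: ['emerald', 'cherry'] (min_width=14, slack=0)
Line 2: ['bridge', 'letter'] (min_width=13, slack=1)
Line 3: ['lightbulb', 'fire'] (min_width=14, slack=0)
Line 4: ['orange'] (min_width=6, slack=8)
Line 5: ['developer', 'so'] (min_width=12, slack=2)
Line 6: ['distance', 'metal'] (min_width=14, slack=0)
Line 7: ['low', 'purple'] (min_width=10, slack=4)
Line 8: ['word'] (min_width=4, slack=10)

Answer: |emerald cherry|
|bridge  letter|
|lightbulb fire|
|orange        |
|developer   so|
|distance metal|
|low     purple|
|word          |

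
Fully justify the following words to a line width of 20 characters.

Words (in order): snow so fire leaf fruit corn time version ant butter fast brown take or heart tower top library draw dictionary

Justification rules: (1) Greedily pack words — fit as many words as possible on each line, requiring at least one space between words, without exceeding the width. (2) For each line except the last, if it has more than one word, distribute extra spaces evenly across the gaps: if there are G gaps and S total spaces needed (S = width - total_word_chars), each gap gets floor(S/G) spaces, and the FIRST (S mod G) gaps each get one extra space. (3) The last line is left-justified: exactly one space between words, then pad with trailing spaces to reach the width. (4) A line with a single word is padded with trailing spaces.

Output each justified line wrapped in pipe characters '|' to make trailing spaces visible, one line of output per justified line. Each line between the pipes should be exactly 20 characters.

Answer: |snow  so  fire  leaf|
|fruit    corn   time|
|version  ant  butter|
|fast  brown  take or|
|heart    tower   top|
|library         draw|
|dictionary          |

Derivation:
Line 1: ['snow', 'so', 'fire', 'leaf'] (min_width=17, slack=3)
Line 2: ['fruit', 'corn', 'time'] (min_width=15, slack=5)
Line 3: ['version', 'ant', 'butter'] (min_width=18, slack=2)
Line 4: ['fast', 'brown', 'take', 'or'] (min_width=18, slack=2)
Line 5: ['heart', 'tower', 'top'] (min_width=15, slack=5)
Line 6: ['library', 'draw'] (min_width=12, slack=8)
Line 7: ['dictionary'] (min_width=10, slack=10)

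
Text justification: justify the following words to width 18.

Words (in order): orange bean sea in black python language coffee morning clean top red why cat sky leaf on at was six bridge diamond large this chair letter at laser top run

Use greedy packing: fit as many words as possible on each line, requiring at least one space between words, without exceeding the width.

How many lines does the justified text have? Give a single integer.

Answer: 10

Derivation:
Line 1: ['orange', 'bean', 'sea', 'in'] (min_width=18, slack=0)
Line 2: ['black', 'python'] (min_width=12, slack=6)
Line 3: ['language', 'coffee'] (min_width=15, slack=3)
Line 4: ['morning', 'clean', 'top'] (min_width=17, slack=1)
Line 5: ['red', 'why', 'cat', 'sky'] (min_width=15, slack=3)
Line 6: ['leaf', 'on', 'at', 'was', 'six'] (min_width=18, slack=0)
Line 7: ['bridge', 'diamond'] (min_width=14, slack=4)
Line 8: ['large', 'this', 'chair'] (min_width=16, slack=2)
Line 9: ['letter', 'at', 'laser'] (min_width=15, slack=3)
Line 10: ['top', 'run'] (min_width=7, slack=11)
Total lines: 10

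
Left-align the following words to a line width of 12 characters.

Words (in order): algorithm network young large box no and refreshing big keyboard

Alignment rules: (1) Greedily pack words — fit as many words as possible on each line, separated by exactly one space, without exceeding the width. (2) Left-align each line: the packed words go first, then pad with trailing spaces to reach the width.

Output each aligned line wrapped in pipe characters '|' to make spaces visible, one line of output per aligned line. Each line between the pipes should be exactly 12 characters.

Answer: |algorithm   |
|network     |
|young large |
|box no and  |
|refreshing  |
|big keyboard|

Derivation:
Line 1: ['algorithm'] (min_width=9, slack=3)
Line 2: ['network'] (min_width=7, slack=5)
Line 3: ['young', 'large'] (min_width=11, slack=1)
Line 4: ['box', 'no', 'and'] (min_width=10, slack=2)
Line 5: ['refreshing'] (min_width=10, slack=2)
Line 6: ['big', 'keyboard'] (min_width=12, slack=0)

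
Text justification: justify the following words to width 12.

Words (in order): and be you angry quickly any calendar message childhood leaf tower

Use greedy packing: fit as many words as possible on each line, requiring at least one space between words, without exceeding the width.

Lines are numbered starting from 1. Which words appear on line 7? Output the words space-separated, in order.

Answer: leaf tower

Derivation:
Line 1: ['and', 'be', 'you'] (min_width=10, slack=2)
Line 2: ['angry'] (min_width=5, slack=7)
Line 3: ['quickly', 'any'] (min_width=11, slack=1)
Line 4: ['calendar'] (min_width=8, slack=4)
Line 5: ['message'] (min_width=7, slack=5)
Line 6: ['childhood'] (min_width=9, slack=3)
Line 7: ['leaf', 'tower'] (min_width=10, slack=2)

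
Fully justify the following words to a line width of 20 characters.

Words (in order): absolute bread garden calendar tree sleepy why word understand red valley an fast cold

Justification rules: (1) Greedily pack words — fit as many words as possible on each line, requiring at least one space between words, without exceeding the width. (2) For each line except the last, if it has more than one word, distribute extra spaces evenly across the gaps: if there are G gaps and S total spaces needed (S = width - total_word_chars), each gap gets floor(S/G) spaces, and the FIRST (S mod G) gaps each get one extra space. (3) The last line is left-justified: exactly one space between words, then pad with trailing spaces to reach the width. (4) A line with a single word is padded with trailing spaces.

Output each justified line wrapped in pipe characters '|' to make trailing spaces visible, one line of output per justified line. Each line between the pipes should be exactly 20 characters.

Line 1: ['absolute', 'bread'] (min_width=14, slack=6)
Line 2: ['garden', 'calendar', 'tree'] (min_width=20, slack=0)
Line 3: ['sleepy', 'why', 'word'] (min_width=15, slack=5)
Line 4: ['understand', 'red'] (min_width=14, slack=6)
Line 5: ['valley', 'an', 'fast', 'cold'] (min_width=19, slack=1)

Answer: |absolute       bread|
|garden calendar tree|
|sleepy    why   word|
|understand       red|
|valley an fast cold |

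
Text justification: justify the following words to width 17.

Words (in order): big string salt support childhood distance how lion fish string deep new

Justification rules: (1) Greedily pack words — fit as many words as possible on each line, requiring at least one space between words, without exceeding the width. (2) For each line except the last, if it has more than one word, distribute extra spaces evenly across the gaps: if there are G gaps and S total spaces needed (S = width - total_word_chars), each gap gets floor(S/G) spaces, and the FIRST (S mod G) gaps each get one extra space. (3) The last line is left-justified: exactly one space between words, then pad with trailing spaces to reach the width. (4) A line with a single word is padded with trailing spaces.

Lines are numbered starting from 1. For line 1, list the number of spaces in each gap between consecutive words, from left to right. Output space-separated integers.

Line 1: ['big', 'string', 'salt'] (min_width=15, slack=2)
Line 2: ['support', 'childhood'] (min_width=17, slack=0)
Line 3: ['distance', 'how', 'lion'] (min_width=17, slack=0)
Line 4: ['fish', 'string', 'deep'] (min_width=16, slack=1)
Line 5: ['new'] (min_width=3, slack=14)

Answer: 2 2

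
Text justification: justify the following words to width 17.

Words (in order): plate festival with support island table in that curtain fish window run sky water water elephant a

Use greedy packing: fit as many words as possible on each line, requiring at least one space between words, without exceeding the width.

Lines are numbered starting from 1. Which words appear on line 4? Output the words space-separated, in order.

Line 1: ['plate', 'festival'] (min_width=14, slack=3)
Line 2: ['with', 'support'] (min_width=12, slack=5)
Line 3: ['island', 'table', 'in'] (min_width=15, slack=2)
Line 4: ['that', 'curtain', 'fish'] (min_width=17, slack=0)
Line 5: ['window', 'run', 'sky'] (min_width=14, slack=3)
Line 6: ['water', 'water'] (min_width=11, slack=6)
Line 7: ['elephant', 'a'] (min_width=10, slack=7)

Answer: that curtain fish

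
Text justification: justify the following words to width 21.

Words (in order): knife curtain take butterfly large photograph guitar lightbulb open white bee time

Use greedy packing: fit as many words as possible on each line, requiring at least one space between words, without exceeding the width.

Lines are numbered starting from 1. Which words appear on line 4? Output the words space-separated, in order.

Answer: lightbulb open white

Derivation:
Line 1: ['knife', 'curtain', 'take'] (min_width=18, slack=3)
Line 2: ['butterfly', 'large'] (min_width=15, slack=6)
Line 3: ['photograph', 'guitar'] (min_width=17, slack=4)
Line 4: ['lightbulb', 'open', 'white'] (min_width=20, slack=1)
Line 5: ['bee', 'time'] (min_width=8, slack=13)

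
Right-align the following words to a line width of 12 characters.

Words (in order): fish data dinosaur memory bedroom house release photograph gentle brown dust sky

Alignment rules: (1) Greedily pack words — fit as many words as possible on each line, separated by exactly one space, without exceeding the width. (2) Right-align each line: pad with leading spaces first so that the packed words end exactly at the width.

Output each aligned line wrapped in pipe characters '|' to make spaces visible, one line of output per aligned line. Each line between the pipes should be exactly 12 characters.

Line 1: ['fish', 'data'] (min_width=9, slack=3)
Line 2: ['dinosaur'] (min_width=8, slack=4)
Line 3: ['memory'] (min_width=6, slack=6)
Line 4: ['bedroom'] (min_width=7, slack=5)
Line 5: ['house'] (min_width=5, slack=7)
Line 6: ['release'] (min_width=7, slack=5)
Line 7: ['photograph'] (min_width=10, slack=2)
Line 8: ['gentle', 'brown'] (min_width=12, slack=0)
Line 9: ['dust', 'sky'] (min_width=8, slack=4)

Answer: |   fish data|
|    dinosaur|
|      memory|
|     bedroom|
|       house|
|     release|
|  photograph|
|gentle brown|
|    dust sky|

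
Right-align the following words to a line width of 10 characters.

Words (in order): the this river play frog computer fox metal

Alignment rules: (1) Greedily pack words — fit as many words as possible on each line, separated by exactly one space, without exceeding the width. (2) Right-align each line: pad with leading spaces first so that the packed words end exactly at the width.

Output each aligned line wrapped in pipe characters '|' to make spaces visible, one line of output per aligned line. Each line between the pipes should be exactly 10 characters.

Answer: |  the this|
|river play|
|      frog|
|  computer|
| fox metal|

Derivation:
Line 1: ['the', 'this'] (min_width=8, slack=2)
Line 2: ['river', 'play'] (min_width=10, slack=0)
Line 3: ['frog'] (min_width=4, slack=6)
Line 4: ['computer'] (min_width=8, slack=2)
Line 5: ['fox', 'metal'] (min_width=9, slack=1)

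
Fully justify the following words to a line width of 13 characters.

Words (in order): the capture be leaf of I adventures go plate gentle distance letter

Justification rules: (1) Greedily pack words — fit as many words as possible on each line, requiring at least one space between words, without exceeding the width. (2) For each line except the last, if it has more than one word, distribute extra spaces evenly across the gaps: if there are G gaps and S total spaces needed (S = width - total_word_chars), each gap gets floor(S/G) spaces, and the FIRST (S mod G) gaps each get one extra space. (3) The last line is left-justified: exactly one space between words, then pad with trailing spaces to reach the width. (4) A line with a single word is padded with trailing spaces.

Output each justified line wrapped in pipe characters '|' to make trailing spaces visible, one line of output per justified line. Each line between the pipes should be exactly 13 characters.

Line 1: ['the', 'capture'] (min_width=11, slack=2)
Line 2: ['be', 'leaf', 'of', 'I'] (min_width=12, slack=1)
Line 3: ['adventures', 'go'] (min_width=13, slack=0)
Line 4: ['plate', 'gentle'] (min_width=12, slack=1)
Line 5: ['distance'] (min_width=8, slack=5)
Line 6: ['letter'] (min_width=6, slack=7)

Answer: |the   capture|
|be  leaf of I|
|adventures go|
|plate  gentle|
|distance     |
|letter       |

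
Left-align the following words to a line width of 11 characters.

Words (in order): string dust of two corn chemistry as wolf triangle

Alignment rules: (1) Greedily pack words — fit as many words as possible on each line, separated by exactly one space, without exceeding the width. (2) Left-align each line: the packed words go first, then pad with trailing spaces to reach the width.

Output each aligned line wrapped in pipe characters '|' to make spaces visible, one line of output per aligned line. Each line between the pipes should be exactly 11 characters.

Line 1: ['string', 'dust'] (min_width=11, slack=0)
Line 2: ['of', 'two', 'corn'] (min_width=11, slack=0)
Line 3: ['chemistry'] (min_width=9, slack=2)
Line 4: ['as', 'wolf'] (min_width=7, slack=4)
Line 5: ['triangle'] (min_width=8, slack=3)

Answer: |string dust|
|of two corn|
|chemistry  |
|as wolf    |
|triangle   |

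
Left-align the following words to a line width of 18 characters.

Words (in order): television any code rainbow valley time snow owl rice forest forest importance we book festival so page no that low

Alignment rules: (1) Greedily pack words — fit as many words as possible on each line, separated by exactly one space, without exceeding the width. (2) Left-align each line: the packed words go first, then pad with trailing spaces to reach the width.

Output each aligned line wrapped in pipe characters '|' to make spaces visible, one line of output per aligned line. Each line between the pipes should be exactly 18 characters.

Line 1: ['television', 'any'] (min_width=14, slack=4)
Line 2: ['code', 'rainbow'] (min_width=12, slack=6)
Line 3: ['valley', 'time', 'snow'] (min_width=16, slack=2)
Line 4: ['owl', 'rice', 'forest'] (min_width=15, slack=3)
Line 5: ['forest', 'importance'] (min_width=17, slack=1)
Line 6: ['we', 'book', 'festival'] (min_width=16, slack=2)
Line 7: ['so', 'page', 'no', 'that'] (min_width=15, slack=3)
Line 8: ['low'] (min_width=3, slack=15)

Answer: |television any    |
|code rainbow      |
|valley time snow  |
|owl rice forest   |
|forest importance |
|we book festival  |
|so page no that   |
|low               |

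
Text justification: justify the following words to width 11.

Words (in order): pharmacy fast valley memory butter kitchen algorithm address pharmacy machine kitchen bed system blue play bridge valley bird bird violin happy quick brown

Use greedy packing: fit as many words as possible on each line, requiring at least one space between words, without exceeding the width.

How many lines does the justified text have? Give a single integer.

Line 1: ['pharmacy'] (min_width=8, slack=3)
Line 2: ['fast', 'valley'] (min_width=11, slack=0)
Line 3: ['memory'] (min_width=6, slack=5)
Line 4: ['butter'] (min_width=6, slack=5)
Line 5: ['kitchen'] (min_width=7, slack=4)
Line 6: ['algorithm'] (min_width=9, slack=2)
Line 7: ['address'] (min_width=7, slack=4)
Line 8: ['pharmacy'] (min_width=8, slack=3)
Line 9: ['machine'] (min_width=7, slack=4)
Line 10: ['kitchen', 'bed'] (min_width=11, slack=0)
Line 11: ['system', 'blue'] (min_width=11, slack=0)
Line 12: ['play', 'bridge'] (min_width=11, slack=0)
Line 13: ['valley', 'bird'] (min_width=11, slack=0)
Line 14: ['bird', 'violin'] (min_width=11, slack=0)
Line 15: ['happy', 'quick'] (min_width=11, slack=0)
Line 16: ['brown'] (min_width=5, slack=6)
Total lines: 16

Answer: 16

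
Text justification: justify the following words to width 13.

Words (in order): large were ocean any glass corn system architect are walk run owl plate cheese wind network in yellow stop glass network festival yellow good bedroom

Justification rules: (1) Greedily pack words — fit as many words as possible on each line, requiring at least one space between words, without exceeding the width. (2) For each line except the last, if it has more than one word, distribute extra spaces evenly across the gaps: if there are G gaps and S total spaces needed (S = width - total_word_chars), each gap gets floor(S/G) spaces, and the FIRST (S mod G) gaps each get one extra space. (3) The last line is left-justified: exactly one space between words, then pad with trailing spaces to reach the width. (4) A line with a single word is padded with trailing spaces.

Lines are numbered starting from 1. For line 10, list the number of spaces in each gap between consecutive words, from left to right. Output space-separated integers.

Answer: 4

Derivation:
Line 1: ['large', 'were'] (min_width=10, slack=3)
Line 2: ['ocean', 'any'] (min_width=9, slack=4)
Line 3: ['glass', 'corn'] (min_width=10, slack=3)
Line 4: ['system'] (min_width=6, slack=7)
Line 5: ['architect', 'are'] (min_width=13, slack=0)
Line 6: ['walk', 'run', 'owl'] (min_width=12, slack=1)
Line 7: ['plate', 'cheese'] (min_width=12, slack=1)
Line 8: ['wind', 'network'] (min_width=12, slack=1)
Line 9: ['in', 'yellow'] (min_width=9, slack=4)
Line 10: ['stop', 'glass'] (min_width=10, slack=3)
Line 11: ['network'] (min_width=7, slack=6)
Line 12: ['festival'] (min_width=8, slack=5)
Line 13: ['yellow', 'good'] (min_width=11, slack=2)
Line 14: ['bedroom'] (min_width=7, slack=6)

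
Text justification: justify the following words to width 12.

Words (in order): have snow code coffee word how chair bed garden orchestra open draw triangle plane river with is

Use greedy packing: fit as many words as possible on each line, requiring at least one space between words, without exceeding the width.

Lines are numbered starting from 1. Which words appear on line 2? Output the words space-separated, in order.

Line 1: ['have', 'snow'] (min_width=9, slack=3)
Line 2: ['code', 'coffee'] (min_width=11, slack=1)
Line 3: ['word', 'how'] (min_width=8, slack=4)
Line 4: ['chair', 'bed'] (min_width=9, slack=3)
Line 5: ['garden'] (min_width=6, slack=6)
Line 6: ['orchestra'] (min_width=9, slack=3)
Line 7: ['open', 'draw'] (min_width=9, slack=3)
Line 8: ['triangle'] (min_width=8, slack=4)
Line 9: ['plane', 'river'] (min_width=11, slack=1)
Line 10: ['with', 'is'] (min_width=7, slack=5)

Answer: code coffee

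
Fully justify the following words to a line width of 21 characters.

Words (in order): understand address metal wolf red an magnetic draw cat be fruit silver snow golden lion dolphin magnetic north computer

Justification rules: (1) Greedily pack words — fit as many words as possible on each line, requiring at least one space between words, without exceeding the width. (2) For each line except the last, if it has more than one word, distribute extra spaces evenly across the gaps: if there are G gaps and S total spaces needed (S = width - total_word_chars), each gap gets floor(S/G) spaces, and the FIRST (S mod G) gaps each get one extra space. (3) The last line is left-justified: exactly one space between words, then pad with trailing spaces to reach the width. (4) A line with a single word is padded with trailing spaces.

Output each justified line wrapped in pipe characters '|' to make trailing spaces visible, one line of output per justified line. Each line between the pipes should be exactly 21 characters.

Line 1: ['understand', 'address'] (min_width=18, slack=3)
Line 2: ['metal', 'wolf', 'red', 'an'] (min_width=17, slack=4)
Line 3: ['magnetic', 'draw', 'cat', 'be'] (min_width=20, slack=1)
Line 4: ['fruit', 'silver', 'snow'] (min_width=17, slack=4)
Line 5: ['golden', 'lion', 'dolphin'] (min_width=19, slack=2)
Line 6: ['magnetic', 'north'] (min_width=14, slack=7)
Line 7: ['computer'] (min_width=8, slack=13)

Answer: |understand    address|
|metal   wolf  red  an|
|magnetic  draw cat be|
|fruit   silver   snow|
|golden  lion  dolphin|
|magnetic        north|
|computer             |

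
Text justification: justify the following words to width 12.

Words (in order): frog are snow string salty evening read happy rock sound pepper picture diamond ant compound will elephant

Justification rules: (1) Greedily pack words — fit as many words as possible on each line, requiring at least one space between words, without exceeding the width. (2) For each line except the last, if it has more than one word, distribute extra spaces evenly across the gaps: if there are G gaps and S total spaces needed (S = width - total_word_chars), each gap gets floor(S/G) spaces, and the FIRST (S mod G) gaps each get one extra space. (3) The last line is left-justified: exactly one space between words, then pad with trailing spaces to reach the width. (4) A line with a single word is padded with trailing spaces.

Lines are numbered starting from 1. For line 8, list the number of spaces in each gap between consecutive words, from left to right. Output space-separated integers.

Answer: 2

Derivation:
Line 1: ['frog', 'are'] (min_width=8, slack=4)
Line 2: ['snow', 'string'] (min_width=11, slack=1)
Line 3: ['salty'] (min_width=5, slack=7)
Line 4: ['evening', 'read'] (min_width=12, slack=0)
Line 5: ['happy', 'rock'] (min_width=10, slack=2)
Line 6: ['sound', 'pepper'] (min_width=12, slack=0)
Line 7: ['picture'] (min_width=7, slack=5)
Line 8: ['diamond', 'ant'] (min_width=11, slack=1)
Line 9: ['compound'] (min_width=8, slack=4)
Line 10: ['will'] (min_width=4, slack=8)
Line 11: ['elephant'] (min_width=8, slack=4)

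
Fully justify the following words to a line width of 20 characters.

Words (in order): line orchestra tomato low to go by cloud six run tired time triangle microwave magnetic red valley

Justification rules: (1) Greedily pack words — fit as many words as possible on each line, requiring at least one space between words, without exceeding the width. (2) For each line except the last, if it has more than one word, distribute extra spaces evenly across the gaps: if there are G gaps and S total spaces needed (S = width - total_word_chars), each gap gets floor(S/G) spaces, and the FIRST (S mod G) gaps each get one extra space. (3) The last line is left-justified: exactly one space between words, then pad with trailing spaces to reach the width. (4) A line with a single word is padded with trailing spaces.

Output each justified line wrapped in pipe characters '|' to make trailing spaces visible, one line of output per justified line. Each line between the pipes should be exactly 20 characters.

Line 1: ['line', 'orchestra'] (min_width=14, slack=6)
Line 2: ['tomato', 'low', 'to', 'go', 'by'] (min_width=19, slack=1)
Line 3: ['cloud', 'six', 'run', 'tired'] (min_width=19, slack=1)
Line 4: ['time', 'triangle'] (min_width=13, slack=7)
Line 5: ['microwave', 'magnetic'] (min_width=18, slack=2)
Line 6: ['red', 'valley'] (min_width=10, slack=10)

Answer: |line       orchestra|
|tomato  low to go by|
|cloud  six run tired|
|time        triangle|
|microwave   magnetic|
|red valley          |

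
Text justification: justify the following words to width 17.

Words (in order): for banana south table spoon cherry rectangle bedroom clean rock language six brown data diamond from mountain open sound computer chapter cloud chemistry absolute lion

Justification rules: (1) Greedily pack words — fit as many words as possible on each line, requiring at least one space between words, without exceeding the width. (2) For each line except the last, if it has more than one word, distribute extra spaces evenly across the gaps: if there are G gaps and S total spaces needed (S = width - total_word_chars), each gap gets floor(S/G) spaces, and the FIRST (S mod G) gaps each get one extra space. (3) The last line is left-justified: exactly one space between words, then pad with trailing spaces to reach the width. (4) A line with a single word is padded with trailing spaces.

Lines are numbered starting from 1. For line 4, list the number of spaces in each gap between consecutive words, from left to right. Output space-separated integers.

Answer: 5

Derivation:
Line 1: ['for', 'banana', 'south'] (min_width=16, slack=1)
Line 2: ['table', 'spoon'] (min_width=11, slack=6)
Line 3: ['cherry', 'rectangle'] (min_width=16, slack=1)
Line 4: ['bedroom', 'clean'] (min_width=13, slack=4)
Line 5: ['rock', 'language', 'six'] (min_width=17, slack=0)
Line 6: ['brown', 'data'] (min_width=10, slack=7)
Line 7: ['diamond', 'from'] (min_width=12, slack=5)
Line 8: ['mountain', 'open'] (min_width=13, slack=4)
Line 9: ['sound', 'computer'] (min_width=14, slack=3)
Line 10: ['chapter', 'cloud'] (min_width=13, slack=4)
Line 11: ['chemistry'] (min_width=9, slack=8)
Line 12: ['absolute', 'lion'] (min_width=13, slack=4)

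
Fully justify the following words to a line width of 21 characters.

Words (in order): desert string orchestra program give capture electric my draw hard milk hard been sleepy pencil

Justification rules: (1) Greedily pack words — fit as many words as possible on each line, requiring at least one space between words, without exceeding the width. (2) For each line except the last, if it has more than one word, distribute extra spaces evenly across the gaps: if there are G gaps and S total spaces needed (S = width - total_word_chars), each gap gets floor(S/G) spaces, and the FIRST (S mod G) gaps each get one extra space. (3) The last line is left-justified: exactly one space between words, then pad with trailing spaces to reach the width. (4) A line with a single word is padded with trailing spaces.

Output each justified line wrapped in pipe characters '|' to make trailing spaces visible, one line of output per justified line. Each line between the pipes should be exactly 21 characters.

Answer: |desert         string|
|orchestra     program|
|give capture electric|
|my   draw  hard  milk|
|hard    been   sleepy|
|pencil               |

Derivation:
Line 1: ['desert', 'string'] (min_width=13, slack=8)
Line 2: ['orchestra', 'program'] (min_width=17, slack=4)
Line 3: ['give', 'capture', 'electric'] (min_width=21, slack=0)
Line 4: ['my', 'draw', 'hard', 'milk'] (min_width=17, slack=4)
Line 5: ['hard', 'been', 'sleepy'] (min_width=16, slack=5)
Line 6: ['pencil'] (min_width=6, slack=15)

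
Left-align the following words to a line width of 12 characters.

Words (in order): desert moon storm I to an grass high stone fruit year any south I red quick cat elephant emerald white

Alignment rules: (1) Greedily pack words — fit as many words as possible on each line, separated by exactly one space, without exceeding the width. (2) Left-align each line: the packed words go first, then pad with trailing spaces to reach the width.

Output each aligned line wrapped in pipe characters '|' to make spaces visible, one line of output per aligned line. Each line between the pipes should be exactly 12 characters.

Line 1: ['desert', 'moon'] (min_width=11, slack=1)
Line 2: ['storm', 'I', 'to'] (min_width=10, slack=2)
Line 3: ['an', 'grass'] (min_width=8, slack=4)
Line 4: ['high', 'stone'] (min_width=10, slack=2)
Line 5: ['fruit', 'year'] (min_width=10, slack=2)
Line 6: ['any', 'south', 'I'] (min_width=11, slack=1)
Line 7: ['red', 'quick'] (min_width=9, slack=3)
Line 8: ['cat', 'elephant'] (min_width=12, slack=0)
Line 9: ['emerald'] (min_width=7, slack=5)
Line 10: ['white'] (min_width=5, slack=7)

Answer: |desert moon |
|storm I to  |
|an grass    |
|high stone  |
|fruit year  |
|any south I |
|red quick   |
|cat elephant|
|emerald     |
|white       |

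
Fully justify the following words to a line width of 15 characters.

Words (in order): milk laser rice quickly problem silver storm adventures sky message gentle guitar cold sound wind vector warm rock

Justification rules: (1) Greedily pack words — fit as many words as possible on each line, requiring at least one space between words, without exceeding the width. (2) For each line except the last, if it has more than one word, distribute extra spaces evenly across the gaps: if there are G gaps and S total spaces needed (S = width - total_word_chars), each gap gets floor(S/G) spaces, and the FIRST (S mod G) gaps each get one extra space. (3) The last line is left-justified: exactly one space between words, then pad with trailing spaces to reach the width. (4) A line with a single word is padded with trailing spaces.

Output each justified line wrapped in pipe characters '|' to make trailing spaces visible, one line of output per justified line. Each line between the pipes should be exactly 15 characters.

Line 1: ['milk', 'laser', 'rice'] (min_width=15, slack=0)
Line 2: ['quickly', 'problem'] (min_width=15, slack=0)
Line 3: ['silver', 'storm'] (min_width=12, slack=3)
Line 4: ['adventures', 'sky'] (min_width=14, slack=1)
Line 5: ['message', 'gentle'] (min_width=14, slack=1)
Line 6: ['guitar', 'cold'] (min_width=11, slack=4)
Line 7: ['sound', 'wind'] (min_width=10, slack=5)
Line 8: ['vector', 'warm'] (min_width=11, slack=4)
Line 9: ['rock'] (min_width=4, slack=11)

Answer: |milk laser rice|
|quickly problem|
|silver    storm|
|adventures  sky|
|message  gentle|
|guitar     cold|
|sound      wind|
|vector     warm|
|rock           |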